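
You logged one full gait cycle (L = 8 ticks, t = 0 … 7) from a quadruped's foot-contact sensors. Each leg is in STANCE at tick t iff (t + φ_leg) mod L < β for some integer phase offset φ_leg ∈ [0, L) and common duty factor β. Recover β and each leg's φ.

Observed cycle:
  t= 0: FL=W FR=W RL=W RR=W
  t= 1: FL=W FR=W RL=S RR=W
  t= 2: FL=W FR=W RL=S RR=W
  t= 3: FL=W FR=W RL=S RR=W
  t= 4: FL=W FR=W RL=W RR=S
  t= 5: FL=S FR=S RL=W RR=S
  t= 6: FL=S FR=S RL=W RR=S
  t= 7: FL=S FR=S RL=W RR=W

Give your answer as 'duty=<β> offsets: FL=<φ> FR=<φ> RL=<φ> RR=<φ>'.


duty=3 offsets: FL=3 FR=3 RL=7 RR=4

duty β = stance ticks per leg = 3
FL: stance ticks = 3; W→S at t=5 → φ=3
FR: stance ticks = 3; W→S at t=5 → φ=3
RL: stance ticks = 3; W→S at t=1 → φ=7
RR: stance ticks = 3; W→S at t=4 → φ=4


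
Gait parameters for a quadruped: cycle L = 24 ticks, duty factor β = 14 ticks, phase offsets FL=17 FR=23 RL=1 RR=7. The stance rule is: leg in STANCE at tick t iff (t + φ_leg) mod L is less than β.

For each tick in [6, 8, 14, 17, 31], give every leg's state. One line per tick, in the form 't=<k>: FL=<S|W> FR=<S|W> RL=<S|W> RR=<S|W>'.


t=6: phase=(23,5,7,13) vs β=14 → FL=W FR=S RL=S RR=S
t=8: phase=(1,7,9,15) vs β=14 → FL=S FR=S RL=S RR=W
t=14: phase=(7,13,15,21) vs β=14 → FL=S FR=S RL=W RR=W
t=17: phase=(10,16,18,0) vs β=14 → FL=S FR=W RL=W RR=S
t=31: phase=(0,6,8,14) vs β=14 → FL=S FR=S RL=S RR=W

t=6: FL=W FR=S RL=S RR=S
t=8: FL=S FR=S RL=S RR=W
t=14: FL=S FR=S RL=W RR=W
t=17: FL=S FR=W RL=W RR=S
t=31: FL=S FR=S RL=S RR=W


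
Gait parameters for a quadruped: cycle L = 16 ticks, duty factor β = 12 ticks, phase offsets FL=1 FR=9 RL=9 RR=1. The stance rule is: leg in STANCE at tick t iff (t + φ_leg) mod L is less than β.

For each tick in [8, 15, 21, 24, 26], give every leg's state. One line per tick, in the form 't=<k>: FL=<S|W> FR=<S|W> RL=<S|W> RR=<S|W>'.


t=8: phase=(9,1,1,9) vs β=12 → FL=S FR=S RL=S RR=S
t=15: phase=(0,8,8,0) vs β=12 → FL=S FR=S RL=S RR=S
t=21: phase=(6,14,14,6) vs β=12 → FL=S FR=W RL=W RR=S
t=24: phase=(9,1,1,9) vs β=12 → FL=S FR=S RL=S RR=S
t=26: phase=(11,3,3,11) vs β=12 → FL=S FR=S RL=S RR=S

t=8: FL=S FR=S RL=S RR=S
t=15: FL=S FR=S RL=S RR=S
t=21: FL=S FR=W RL=W RR=S
t=24: FL=S FR=S RL=S RR=S
t=26: FL=S FR=S RL=S RR=S


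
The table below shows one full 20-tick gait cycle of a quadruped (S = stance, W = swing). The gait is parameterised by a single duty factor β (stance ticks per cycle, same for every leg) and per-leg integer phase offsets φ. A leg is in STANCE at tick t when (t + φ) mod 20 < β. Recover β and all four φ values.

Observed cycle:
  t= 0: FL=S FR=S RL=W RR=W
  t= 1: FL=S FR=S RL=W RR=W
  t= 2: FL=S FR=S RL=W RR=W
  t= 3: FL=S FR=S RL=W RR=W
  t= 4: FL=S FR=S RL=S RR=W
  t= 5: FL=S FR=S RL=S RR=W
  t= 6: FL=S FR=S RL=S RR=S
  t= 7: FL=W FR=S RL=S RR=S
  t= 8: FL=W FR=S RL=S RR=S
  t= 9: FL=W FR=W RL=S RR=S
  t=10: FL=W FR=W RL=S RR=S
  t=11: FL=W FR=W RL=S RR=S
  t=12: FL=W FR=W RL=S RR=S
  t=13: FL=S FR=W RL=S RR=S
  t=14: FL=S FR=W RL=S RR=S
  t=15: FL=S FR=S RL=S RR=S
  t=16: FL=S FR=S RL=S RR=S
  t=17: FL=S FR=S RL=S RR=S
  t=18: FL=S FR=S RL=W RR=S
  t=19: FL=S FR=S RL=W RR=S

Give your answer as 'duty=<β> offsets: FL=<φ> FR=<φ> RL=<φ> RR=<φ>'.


duty=14 offsets: FL=7 FR=5 RL=16 RR=14

duty β = stance ticks per leg = 14
FL: stance ticks = 14; W→S at t=13 → φ=7
FR: stance ticks = 14; W→S at t=15 → φ=5
RL: stance ticks = 14; W→S at t=4 → φ=16
RR: stance ticks = 14; W→S at t=6 → φ=14


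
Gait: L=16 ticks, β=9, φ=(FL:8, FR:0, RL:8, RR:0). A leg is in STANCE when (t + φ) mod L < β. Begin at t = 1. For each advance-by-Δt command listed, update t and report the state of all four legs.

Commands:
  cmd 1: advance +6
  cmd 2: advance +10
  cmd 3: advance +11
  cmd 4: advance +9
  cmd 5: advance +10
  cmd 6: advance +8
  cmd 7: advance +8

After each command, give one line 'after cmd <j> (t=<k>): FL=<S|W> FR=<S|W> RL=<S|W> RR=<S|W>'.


after cmd 1 (t=7): FL=W FR=S RL=W RR=S
after cmd 2 (t=17): FL=W FR=S RL=W RR=S
after cmd 3 (t=28): FL=S FR=W RL=S RR=W
after cmd 4 (t=37): FL=W FR=S RL=W RR=S
after cmd 5 (t=47): FL=S FR=W RL=S RR=W
after cmd 6 (t=55): FL=W FR=S RL=W RR=S
after cmd 7 (t=63): FL=S FR=W RL=S RR=W

start t=1: FL=W FR=S RL=W RR=S
cmd 1: advance +6 → t=7, phase=(15,7,15,7) → FL=W FR=S RL=W RR=S
cmd 2: advance +10 → t=17, phase=(9,1,9,1) → FL=W FR=S RL=W RR=S
cmd 3: advance +11 → t=28, phase=(4,12,4,12) → FL=S FR=W RL=S RR=W
cmd 4: advance +9 → t=37, phase=(13,5,13,5) → FL=W FR=S RL=W RR=S
cmd 5: advance +10 → t=47, phase=(7,15,7,15) → FL=S FR=W RL=S RR=W
cmd 6: advance +8 → t=55, phase=(15,7,15,7) → FL=W FR=S RL=W RR=S
cmd 7: advance +8 → t=63, phase=(7,15,7,15) → FL=S FR=W RL=S RR=W


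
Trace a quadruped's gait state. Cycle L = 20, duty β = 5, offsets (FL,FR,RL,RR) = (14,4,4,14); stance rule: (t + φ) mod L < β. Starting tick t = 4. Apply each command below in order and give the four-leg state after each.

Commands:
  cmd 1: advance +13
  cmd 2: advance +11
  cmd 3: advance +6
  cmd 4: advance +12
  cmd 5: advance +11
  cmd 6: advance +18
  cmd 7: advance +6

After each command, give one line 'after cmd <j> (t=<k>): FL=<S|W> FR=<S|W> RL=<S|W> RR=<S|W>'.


start t=4: FL=W FR=W RL=W RR=W
cmd 1: advance +13 → t=17, phase=(11,1,1,11) → FL=W FR=S RL=S RR=W
cmd 2: advance +11 → t=28, phase=(2,12,12,2) → FL=S FR=W RL=W RR=S
cmd 3: advance +6 → t=34, phase=(8,18,18,8) → FL=W FR=W RL=W RR=W
cmd 4: advance +12 → t=46, phase=(0,10,10,0) → FL=S FR=W RL=W RR=S
cmd 5: advance +11 → t=57, phase=(11,1,1,11) → FL=W FR=S RL=S RR=W
cmd 6: advance +18 → t=75, phase=(9,19,19,9) → FL=W FR=W RL=W RR=W
cmd 7: advance +6 → t=81, phase=(15,5,5,15) → FL=W FR=W RL=W RR=W

after cmd 1 (t=17): FL=W FR=S RL=S RR=W
after cmd 2 (t=28): FL=S FR=W RL=W RR=S
after cmd 3 (t=34): FL=W FR=W RL=W RR=W
after cmd 4 (t=46): FL=S FR=W RL=W RR=S
after cmd 5 (t=57): FL=W FR=S RL=S RR=W
after cmd 6 (t=75): FL=W FR=W RL=W RR=W
after cmd 7 (t=81): FL=W FR=W RL=W RR=W


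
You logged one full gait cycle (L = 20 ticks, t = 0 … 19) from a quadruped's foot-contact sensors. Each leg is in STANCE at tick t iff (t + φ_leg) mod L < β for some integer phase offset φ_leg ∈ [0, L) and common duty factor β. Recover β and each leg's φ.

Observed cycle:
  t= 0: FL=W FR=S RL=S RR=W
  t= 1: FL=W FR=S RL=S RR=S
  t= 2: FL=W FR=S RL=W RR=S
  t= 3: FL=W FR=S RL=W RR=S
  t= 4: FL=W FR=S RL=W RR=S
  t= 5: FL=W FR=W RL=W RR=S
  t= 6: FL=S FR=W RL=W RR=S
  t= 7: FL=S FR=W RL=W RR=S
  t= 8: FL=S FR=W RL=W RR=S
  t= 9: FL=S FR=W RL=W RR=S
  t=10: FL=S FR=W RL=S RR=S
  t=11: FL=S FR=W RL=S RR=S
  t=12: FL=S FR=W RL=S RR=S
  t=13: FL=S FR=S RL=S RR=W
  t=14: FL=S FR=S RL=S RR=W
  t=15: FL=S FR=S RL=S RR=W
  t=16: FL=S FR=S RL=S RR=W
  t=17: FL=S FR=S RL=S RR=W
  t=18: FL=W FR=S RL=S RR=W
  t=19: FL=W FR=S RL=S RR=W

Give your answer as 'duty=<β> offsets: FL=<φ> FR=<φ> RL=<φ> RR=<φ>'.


duty=12 offsets: FL=14 FR=7 RL=10 RR=19

duty β = stance ticks per leg = 12
FL: stance ticks = 12; W→S at t=6 → φ=14
FR: stance ticks = 12; W→S at t=13 → φ=7
RL: stance ticks = 12; W→S at t=10 → φ=10
RR: stance ticks = 12; W→S at t=1 → φ=19


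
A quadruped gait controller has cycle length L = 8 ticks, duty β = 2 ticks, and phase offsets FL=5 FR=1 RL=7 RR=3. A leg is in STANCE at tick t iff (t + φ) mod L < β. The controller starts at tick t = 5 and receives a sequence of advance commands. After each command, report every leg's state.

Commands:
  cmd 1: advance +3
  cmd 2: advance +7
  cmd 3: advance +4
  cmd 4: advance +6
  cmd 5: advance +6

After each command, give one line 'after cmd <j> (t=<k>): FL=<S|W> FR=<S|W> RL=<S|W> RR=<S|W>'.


start t=5: FL=W FR=W RL=W RR=S
cmd 1: advance +3 → t=8, phase=(5,1,7,3) → FL=W FR=S RL=W RR=W
cmd 2: advance +7 → t=15, phase=(4,0,6,2) → FL=W FR=S RL=W RR=W
cmd 3: advance +4 → t=19, phase=(0,4,2,6) → FL=S FR=W RL=W RR=W
cmd 4: advance +6 → t=25, phase=(6,2,0,4) → FL=W FR=W RL=S RR=W
cmd 5: advance +6 → t=31, phase=(4,0,6,2) → FL=W FR=S RL=W RR=W

after cmd 1 (t=8): FL=W FR=S RL=W RR=W
after cmd 2 (t=15): FL=W FR=S RL=W RR=W
after cmd 3 (t=19): FL=S FR=W RL=W RR=W
after cmd 4 (t=25): FL=W FR=W RL=S RR=W
after cmd 5 (t=31): FL=W FR=S RL=W RR=W


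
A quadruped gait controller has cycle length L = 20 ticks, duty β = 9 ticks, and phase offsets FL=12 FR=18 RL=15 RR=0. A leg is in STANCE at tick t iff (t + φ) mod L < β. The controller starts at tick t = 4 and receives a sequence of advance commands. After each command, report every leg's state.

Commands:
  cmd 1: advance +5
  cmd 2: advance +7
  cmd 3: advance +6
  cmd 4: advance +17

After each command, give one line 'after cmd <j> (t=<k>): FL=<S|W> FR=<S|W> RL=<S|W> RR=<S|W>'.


after cmd 1 (t=9): FL=S FR=S RL=S RR=W
after cmd 2 (t=16): FL=S FR=W RL=W RR=W
after cmd 3 (t=22): FL=W FR=S RL=W RR=S
after cmd 4 (t=39): FL=W FR=W RL=W RR=W

start t=4: FL=W FR=S RL=W RR=S
cmd 1: advance +5 → t=9, phase=(1,7,4,9) → FL=S FR=S RL=S RR=W
cmd 2: advance +7 → t=16, phase=(8,14,11,16) → FL=S FR=W RL=W RR=W
cmd 3: advance +6 → t=22, phase=(14,0,17,2) → FL=W FR=S RL=W RR=S
cmd 4: advance +17 → t=39, phase=(11,17,14,19) → FL=W FR=W RL=W RR=W


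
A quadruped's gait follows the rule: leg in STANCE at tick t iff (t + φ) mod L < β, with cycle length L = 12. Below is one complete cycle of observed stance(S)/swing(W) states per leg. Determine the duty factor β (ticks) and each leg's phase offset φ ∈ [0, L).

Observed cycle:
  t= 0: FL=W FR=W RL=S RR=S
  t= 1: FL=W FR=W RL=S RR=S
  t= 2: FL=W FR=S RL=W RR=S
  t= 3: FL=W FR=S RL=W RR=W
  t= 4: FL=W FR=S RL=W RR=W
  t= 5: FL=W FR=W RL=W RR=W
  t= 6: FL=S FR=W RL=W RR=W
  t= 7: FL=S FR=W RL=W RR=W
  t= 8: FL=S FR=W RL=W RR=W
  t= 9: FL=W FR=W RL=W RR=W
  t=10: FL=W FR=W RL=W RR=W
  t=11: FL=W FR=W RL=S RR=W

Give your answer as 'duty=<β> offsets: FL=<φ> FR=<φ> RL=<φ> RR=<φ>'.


duty β = stance ticks per leg = 3
FL: stance ticks = 3; W→S at t=6 → φ=6
FR: stance ticks = 3; W→S at t=2 → φ=10
RL: stance ticks = 3; W→S at t=11 → φ=1
RR: stance ticks = 3; W→S at t=0 → φ=0

duty=3 offsets: FL=6 FR=10 RL=1 RR=0


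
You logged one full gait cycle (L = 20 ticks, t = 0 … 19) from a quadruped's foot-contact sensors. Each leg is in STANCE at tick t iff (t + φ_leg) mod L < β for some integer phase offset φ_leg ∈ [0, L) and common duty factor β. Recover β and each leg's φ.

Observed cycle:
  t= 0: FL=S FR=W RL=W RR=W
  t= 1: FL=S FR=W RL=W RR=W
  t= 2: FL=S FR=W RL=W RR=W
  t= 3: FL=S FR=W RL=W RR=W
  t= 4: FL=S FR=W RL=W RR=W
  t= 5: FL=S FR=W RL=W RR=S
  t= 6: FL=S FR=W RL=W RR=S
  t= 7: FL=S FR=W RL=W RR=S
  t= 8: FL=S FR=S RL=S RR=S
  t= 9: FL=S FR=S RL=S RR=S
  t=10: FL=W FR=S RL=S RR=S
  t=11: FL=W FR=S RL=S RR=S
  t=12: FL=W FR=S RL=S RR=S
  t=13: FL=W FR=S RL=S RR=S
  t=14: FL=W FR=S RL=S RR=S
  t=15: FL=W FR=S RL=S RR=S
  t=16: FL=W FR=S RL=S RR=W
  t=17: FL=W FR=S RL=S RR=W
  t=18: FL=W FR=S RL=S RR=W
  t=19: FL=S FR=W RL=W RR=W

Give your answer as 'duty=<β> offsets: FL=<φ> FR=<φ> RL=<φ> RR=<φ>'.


duty=11 offsets: FL=1 FR=12 RL=12 RR=15

duty β = stance ticks per leg = 11
FL: stance ticks = 11; W→S at t=19 → φ=1
FR: stance ticks = 11; W→S at t=8 → φ=12
RL: stance ticks = 11; W→S at t=8 → φ=12
RR: stance ticks = 11; W→S at t=5 → φ=15


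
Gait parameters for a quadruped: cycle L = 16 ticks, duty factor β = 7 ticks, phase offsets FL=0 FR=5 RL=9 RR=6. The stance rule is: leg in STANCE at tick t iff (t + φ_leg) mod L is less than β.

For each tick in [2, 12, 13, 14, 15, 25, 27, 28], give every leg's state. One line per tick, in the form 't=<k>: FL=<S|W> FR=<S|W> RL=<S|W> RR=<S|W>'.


t=2: phase=(2,7,11,8) vs β=7 → FL=S FR=W RL=W RR=W
t=12: phase=(12,1,5,2) vs β=7 → FL=W FR=S RL=S RR=S
t=13: phase=(13,2,6,3) vs β=7 → FL=W FR=S RL=S RR=S
t=14: phase=(14,3,7,4) vs β=7 → FL=W FR=S RL=W RR=S
t=15: phase=(15,4,8,5) vs β=7 → FL=W FR=S RL=W RR=S
t=25: phase=(9,14,2,15) vs β=7 → FL=W FR=W RL=S RR=W
t=27: phase=(11,0,4,1) vs β=7 → FL=W FR=S RL=S RR=S
t=28: phase=(12,1,5,2) vs β=7 → FL=W FR=S RL=S RR=S

t=2: FL=S FR=W RL=W RR=W
t=12: FL=W FR=S RL=S RR=S
t=13: FL=W FR=S RL=S RR=S
t=14: FL=W FR=S RL=W RR=S
t=15: FL=W FR=S RL=W RR=S
t=25: FL=W FR=W RL=S RR=W
t=27: FL=W FR=S RL=S RR=S
t=28: FL=W FR=S RL=S RR=S


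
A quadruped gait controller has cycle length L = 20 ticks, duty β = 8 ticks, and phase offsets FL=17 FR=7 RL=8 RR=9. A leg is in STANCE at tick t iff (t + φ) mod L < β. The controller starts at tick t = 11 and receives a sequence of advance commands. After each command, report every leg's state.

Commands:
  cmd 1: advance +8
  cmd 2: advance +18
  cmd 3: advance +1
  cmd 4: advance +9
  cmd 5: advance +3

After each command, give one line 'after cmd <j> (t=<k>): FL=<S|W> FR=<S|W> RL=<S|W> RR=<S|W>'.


start t=11: FL=W FR=W RL=W RR=S
cmd 1: advance +8 → t=19, phase=(16,6,7,8) → FL=W FR=S RL=S RR=W
cmd 2: advance +18 → t=37, phase=(14,4,5,6) → FL=W FR=S RL=S RR=S
cmd 3: advance +1 → t=38, phase=(15,5,6,7) → FL=W FR=S RL=S RR=S
cmd 4: advance +9 → t=47, phase=(4,14,15,16) → FL=S FR=W RL=W RR=W
cmd 5: advance +3 → t=50, phase=(7,17,18,19) → FL=S FR=W RL=W RR=W

after cmd 1 (t=19): FL=W FR=S RL=S RR=W
after cmd 2 (t=37): FL=W FR=S RL=S RR=S
after cmd 3 (t=38): FL=W FR=S RL=S RR=S
after cmd 4 (t=47): FL=S FR=W RL=W RR=W
after cmd 5 (t=50): FL=S FR=W RL=W RR=W


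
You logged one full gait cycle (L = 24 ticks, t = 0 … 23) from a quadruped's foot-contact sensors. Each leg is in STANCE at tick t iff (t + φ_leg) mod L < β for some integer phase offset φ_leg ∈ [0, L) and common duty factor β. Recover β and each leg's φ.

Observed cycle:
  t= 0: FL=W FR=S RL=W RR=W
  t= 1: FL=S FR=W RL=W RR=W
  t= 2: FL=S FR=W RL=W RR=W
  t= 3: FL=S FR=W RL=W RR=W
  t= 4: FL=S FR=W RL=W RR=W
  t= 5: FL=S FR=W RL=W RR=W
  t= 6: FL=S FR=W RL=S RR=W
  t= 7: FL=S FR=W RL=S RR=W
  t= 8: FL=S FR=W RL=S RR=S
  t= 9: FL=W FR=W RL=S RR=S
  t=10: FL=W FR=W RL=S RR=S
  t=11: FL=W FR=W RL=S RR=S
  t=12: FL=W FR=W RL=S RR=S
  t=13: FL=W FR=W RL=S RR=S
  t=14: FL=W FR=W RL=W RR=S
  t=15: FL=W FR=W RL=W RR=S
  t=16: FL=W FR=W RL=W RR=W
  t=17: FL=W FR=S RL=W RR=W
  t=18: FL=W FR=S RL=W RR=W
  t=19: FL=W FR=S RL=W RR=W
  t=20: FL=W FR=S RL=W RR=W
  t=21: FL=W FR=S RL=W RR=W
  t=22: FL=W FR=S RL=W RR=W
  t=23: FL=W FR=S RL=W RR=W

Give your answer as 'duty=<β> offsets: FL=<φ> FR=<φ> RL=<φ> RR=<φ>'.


duty β = stance ticks per leg = 8
FL: stance ticks = 8; W→S at t=1 → φ=23
FR: stance ticks = 8; W→S at t=17 → φ=7
RL: stance ticks = 8; W→S at t=6 → φ=18
RR: stance ticks = 8; W→S at t=8 → φ=16

duty=8 offsets: FL=23 FR=7 RL=18 RR=16


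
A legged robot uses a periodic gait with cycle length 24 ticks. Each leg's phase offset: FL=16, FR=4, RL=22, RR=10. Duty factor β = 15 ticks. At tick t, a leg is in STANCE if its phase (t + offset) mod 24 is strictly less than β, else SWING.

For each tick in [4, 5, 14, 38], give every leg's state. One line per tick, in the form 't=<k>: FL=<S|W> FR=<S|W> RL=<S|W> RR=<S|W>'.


t=4: FL=W FR=S RL=S RR=S
t=5: FL=W FR=S RL=S RR=W
t=14: FL=S FR=W RL=S RR=S
t=38: FL=S FR=W RL=S RR=S

t=4: phase=(20,8,2,14) vs β=15 → FL=W FR=S RL=S RR=S
t=5: phase=(21,9,3,15) vs β=15 → FL=W FR=S RL=S RR=W
t=14: phase=(6,18,12,0) vs β=15 → FL=S FR=W RL=S RR=S
t=38: phase=(6,18,12,0) vs β=15 → FL=S FR=W RL=S RR=S


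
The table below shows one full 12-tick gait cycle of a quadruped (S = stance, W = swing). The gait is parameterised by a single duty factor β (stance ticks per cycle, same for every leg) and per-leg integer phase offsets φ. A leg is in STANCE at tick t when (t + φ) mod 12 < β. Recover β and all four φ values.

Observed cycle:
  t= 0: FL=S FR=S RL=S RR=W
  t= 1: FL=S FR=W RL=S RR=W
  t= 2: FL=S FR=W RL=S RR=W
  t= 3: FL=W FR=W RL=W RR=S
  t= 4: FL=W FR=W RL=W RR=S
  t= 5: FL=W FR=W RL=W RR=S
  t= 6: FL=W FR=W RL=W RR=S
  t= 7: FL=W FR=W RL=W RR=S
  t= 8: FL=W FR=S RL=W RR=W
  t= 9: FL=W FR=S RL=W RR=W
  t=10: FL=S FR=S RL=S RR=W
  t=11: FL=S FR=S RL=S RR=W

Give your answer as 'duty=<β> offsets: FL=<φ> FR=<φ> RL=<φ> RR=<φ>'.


duty=5 offsets: FL=2 FR=4 RL=2 RR=9

duty β = stance ticks per leg = 5
FL: stance ticks = 5; W→S at t=10 → φ=2
FR: stance ticks = 5; W→S at t=8 → φ=4
RL: stance ticks = 5; W→S at t=10 → φ=2
RR: stance ticks = 5; W→S at t=3 → φ=9


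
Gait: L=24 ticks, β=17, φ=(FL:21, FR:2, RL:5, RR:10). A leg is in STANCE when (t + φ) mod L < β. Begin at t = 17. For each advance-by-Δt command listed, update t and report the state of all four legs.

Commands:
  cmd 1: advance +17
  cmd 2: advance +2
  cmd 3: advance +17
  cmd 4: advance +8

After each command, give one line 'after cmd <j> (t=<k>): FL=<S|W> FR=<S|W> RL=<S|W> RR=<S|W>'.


start t=17: FL=S FR=W RL=W RR=S
cmd 1: advance +17 → t=34, phase=(7,12,15,20) → FL=S FR=S RL=S RR=W
cmd 2: advance +2 → t=36, phase=(9,14,17,22) → FL=S FR=S RL=W RR=W
cmd 3: advance +17 → t=53, phase=(2,7,10,15) → FL=S FR=S RL=S RR=S
cmd 4: advance +8 → t=61, phase=(10,15,18,23) → FL=S FR=S RL=W RR=W

after cmd 1 (t=34): FL=S FR=S RL=S RR=W
after cmd 2 (t=36): FL=S FR=S RL=W RR=W
after cmd 3 (t=53): FL=S FR=S RL=S RR=S
after cmd 4 (t=61): FL=S FR=S RL=W RR=W


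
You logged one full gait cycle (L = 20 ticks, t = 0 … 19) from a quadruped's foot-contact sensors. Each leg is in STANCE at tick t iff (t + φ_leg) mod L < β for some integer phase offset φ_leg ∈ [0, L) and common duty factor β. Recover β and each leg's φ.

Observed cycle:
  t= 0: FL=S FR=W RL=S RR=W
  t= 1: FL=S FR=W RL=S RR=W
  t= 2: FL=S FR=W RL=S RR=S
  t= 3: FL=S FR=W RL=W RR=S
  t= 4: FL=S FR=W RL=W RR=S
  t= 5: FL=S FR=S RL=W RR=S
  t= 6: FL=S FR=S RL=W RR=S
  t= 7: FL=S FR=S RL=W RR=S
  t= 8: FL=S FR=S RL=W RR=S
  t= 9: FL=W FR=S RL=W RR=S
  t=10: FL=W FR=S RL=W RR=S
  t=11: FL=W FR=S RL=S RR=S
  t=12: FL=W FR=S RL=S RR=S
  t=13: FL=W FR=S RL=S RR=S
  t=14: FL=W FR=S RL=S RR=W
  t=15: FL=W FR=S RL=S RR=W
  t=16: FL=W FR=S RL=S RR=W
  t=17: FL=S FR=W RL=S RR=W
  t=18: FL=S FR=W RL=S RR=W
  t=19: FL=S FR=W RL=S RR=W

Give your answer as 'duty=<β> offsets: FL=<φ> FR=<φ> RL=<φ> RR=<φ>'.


duty=12 offsets: FL=3 FR=15 RL=9 RR=18

duty β = stance ticks per leg = 12
FL: stance ticks = 12; W→S at t=17 → φ=3
FR: stance ticks = 12; W→S at t=5 → φ=15
RL: stance ticks = 12; W→S at t=11 → φ=9
RR: stance ticks = 12; W→S at t=2 → φ=18


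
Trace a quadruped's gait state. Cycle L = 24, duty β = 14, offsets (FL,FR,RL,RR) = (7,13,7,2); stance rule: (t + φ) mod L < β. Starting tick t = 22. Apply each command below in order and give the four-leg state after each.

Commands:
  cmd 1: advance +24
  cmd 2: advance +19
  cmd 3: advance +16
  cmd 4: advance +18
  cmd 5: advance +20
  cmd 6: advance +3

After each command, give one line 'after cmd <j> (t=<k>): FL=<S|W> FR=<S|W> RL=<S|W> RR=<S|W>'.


start t=22: FL=S FR=S RL=S RR=S
cmd 1: advance +24 → t=46, phase=(5,11,5,0) → FL=S FR=S RL=S RR=S
cmd 2: advance +19 → t=65, phase=(0,6,0,19) → FL=S FR=S RL=S RR=W
cmd 3: advance +16 → t=81, phase=(16,22,16,11) → FL=W FR=W RL=W RR=S
cmd 4: advance +18 → t=99, phase=(10,16,10,5) → FL=S FR=W RL=S RR=S
cmd 5: advance +20 → t=119, phase=(6,12,6,1) → FL=S FR=S RL=S RR=S
cmd 6: advance +3 → t=122, phase=(9,15,9,4) → FL=S FR=W RL=S RR=S

after cmd 1 (t=46): FL=S FR=S RL=S RR=S
after cmd 2 (t=65): FL=S FR=S RL=S RR=W
after cmd 3 (t=81): FL=W FR=W RL=W RR=S
after cmd 4 (t=99): FL=S FR=W RL=S RR=S
after cmd 5 (t=119): FL=S FR=S RL=S RR=S
after cmd 6 (t=122): FL=S FR=W RL=S RR=S


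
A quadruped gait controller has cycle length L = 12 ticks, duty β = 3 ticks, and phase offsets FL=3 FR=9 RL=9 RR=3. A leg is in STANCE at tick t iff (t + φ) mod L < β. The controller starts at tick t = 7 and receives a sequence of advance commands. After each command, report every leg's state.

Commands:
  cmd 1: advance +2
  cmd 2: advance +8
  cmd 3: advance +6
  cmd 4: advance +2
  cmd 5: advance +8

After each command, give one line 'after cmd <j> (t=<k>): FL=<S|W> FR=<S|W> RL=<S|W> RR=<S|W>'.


after cmd 1 (t=9): FL=S FR=W RL=W RR=S
after cmd 2 (t=17): FL=W FR=S RL=S RR=W
after cmd 3 (t=23): FL=S FR=W RL=W RR=S
after cmd 4 (t=25): FL=W FR=W RL=W RR=W
after cmd 5 (t=33): FL=S FR=W RL=W RR=S

start t=7: FL=W FR=W RL=W RR=W
cmd 1: advance +2 → t=9, phase=(0,6,6,0) → FL=S FR=W RL=W RR=S
cmd 2: advance +8 → t=17, phase=(8,2,2,8) → FL=W FR=S RL=S RR=W
cmd 3: advance +6 → t=23, phase=(2,8,8,2) → FL=S FR=W RL=W RR=S
cmd 4: advance +2 → t=25, phase=(4,10,10,4) → FL=W FR=W RL=W RR=W
cmd 5: advance +8 → t=33, phase=(0,6,6,0) → FL=S FR=W RL=W RR=S


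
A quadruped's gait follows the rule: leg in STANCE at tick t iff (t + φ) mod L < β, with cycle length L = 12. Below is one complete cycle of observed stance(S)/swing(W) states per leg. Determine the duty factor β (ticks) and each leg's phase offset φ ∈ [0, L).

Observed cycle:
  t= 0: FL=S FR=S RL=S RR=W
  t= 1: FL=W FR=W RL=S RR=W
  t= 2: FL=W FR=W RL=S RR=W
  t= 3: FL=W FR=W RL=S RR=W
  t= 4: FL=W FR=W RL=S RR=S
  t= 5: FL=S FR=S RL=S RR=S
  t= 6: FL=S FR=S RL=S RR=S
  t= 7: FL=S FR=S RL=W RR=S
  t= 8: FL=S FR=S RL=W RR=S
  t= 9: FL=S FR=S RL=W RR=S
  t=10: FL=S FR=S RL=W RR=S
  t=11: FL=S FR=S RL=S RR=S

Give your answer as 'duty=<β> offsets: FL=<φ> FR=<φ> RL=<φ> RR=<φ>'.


duty=8 offsets: FL=7 FR=7 RL=1 RR=8

duty β = stance ticks per leg = 8
FL: stance ticks = 8; W→S at t=5 → φ=7
FR: stance ticks = 8; W→S at t=5 → φ=7
RL: stance ticks = 8; W→S at t=11 → φ=1
RR: stance ticks = 8; W→S at t=4 → φ=8


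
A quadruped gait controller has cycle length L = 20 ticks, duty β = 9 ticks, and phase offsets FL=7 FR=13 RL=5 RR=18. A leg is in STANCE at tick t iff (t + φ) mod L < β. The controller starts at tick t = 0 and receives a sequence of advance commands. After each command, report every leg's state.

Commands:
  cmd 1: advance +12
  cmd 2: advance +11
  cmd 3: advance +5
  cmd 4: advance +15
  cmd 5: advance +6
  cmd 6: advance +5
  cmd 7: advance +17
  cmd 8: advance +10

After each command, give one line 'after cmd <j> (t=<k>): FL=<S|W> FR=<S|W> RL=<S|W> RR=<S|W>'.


start t=0: FL=S FR=W RL=S RR=W
cmd 1: advance +12 → t=12, phase=(19,5,17,10) → FL=W FR=S RL=W RR=W
cmd 2: advance +11 → t=23, phase=(10,16,8,1) → FL=W FR=W RL=S RR=S
cmd 3: advance +5 → t=28, phase=(15,1,13,6) → FL=W FR=S RL=W RR=S
cmd 4: advance +15 → t=43, phase=(10,16,8,1) → FL=W FR=W RL=S RR=S
cmd 5: advance +6 → t=49, phase=(16,2,14,7) → FL=W FR=S RL=W RR=S
cmd 6: advance +5 → t=54, phase=(1,7,19,12) → FL=S FR=S RL=W RR=W
cmd 7: advance +17 → t=71, phase=(18,4,16,9) → FL=W FR=S RL=W RR=W
cmd 8: advance +10 → t=81, phase=(8,14,6,19) → FL=S FR=W RL=S RR=W

after cmd 1 (t=12): FL=W FR=S RL=W RR=W
after cmd 2 (t=23): FL=W FR=W RL=S RR=S
after cmd 3 (t=28): FL=W FR=S RL=W RR=S
after cmd 4 (t=43): FL=W FR=W RL=S RR=S
after cmd 5 (t=49): FL=W FR=S RL=W RR=S
after cmd 6 (t=54): FL=S FR=S RL=W RR=W
after cmd 7 (t=71): FL=W FR=S RL=W RR=W
after cmd 8 (t=81): FL=S FR=W RL=S RR=W


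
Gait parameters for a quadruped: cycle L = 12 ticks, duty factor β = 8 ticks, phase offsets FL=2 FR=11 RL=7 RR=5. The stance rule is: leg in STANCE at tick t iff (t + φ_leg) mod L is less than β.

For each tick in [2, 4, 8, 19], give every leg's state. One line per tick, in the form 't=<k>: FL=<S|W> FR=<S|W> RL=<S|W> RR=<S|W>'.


t=2: FL=S FR=S RL=W RR=S
t=4: FL=S FR=S RL=W RR=W
t=8: FL=W FR=S RL=S RR=S
t=19: FL=W FR=S RL=S RR=S

t=2: phase=(4,1,9,7) vs β=8 → FL=S FR=S RL=W RR=S
t=4: phase=(6,3,11,9) vs β=8 → FL=S FR=S RL=W RR=W
t=8: phase=(10,7,3,1) vs β=8 → FL=W FR=S RL=S RR=S
t=19: phase=(9,6,2,0) vs β=8 → FL=W FR=S RL=S RR=S


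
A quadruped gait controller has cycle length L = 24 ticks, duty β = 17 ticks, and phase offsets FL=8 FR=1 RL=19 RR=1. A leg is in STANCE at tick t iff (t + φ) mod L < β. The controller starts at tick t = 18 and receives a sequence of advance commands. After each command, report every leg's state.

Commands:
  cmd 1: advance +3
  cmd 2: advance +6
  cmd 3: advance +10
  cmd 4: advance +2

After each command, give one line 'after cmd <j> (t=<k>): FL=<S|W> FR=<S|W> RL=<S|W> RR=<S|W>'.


start t=18: FL=S FR=W RL=S RR=W
cmd 1: advance +3 → t=21, phase=(5,22,16,22) → FL=S FR=W RL=S RR=W
cmd 2: advance +6 → t=27, phase=(11,4,22,4) → FL=S FR=S RL=W RR=S
cmd 3: advance +10 → t=37, phase=(21,14,8,14) → FL=W FR=S RL=S RR=S
cmd 4: advance +2 → t=39, phase=(23,16,10,16) → FL=W FR=S RL=S RR=S

after cmd 1 (t=21): FL=S FR=W RL=S RR=W
after cmd 2 (t=27): FL=S FR=S RL=W RR=S
after cmd 3 (t=37): FL=W FR=S RL=S RR=S
after cmd 4 (t=39): FL=W FR=S RL=S RR=S


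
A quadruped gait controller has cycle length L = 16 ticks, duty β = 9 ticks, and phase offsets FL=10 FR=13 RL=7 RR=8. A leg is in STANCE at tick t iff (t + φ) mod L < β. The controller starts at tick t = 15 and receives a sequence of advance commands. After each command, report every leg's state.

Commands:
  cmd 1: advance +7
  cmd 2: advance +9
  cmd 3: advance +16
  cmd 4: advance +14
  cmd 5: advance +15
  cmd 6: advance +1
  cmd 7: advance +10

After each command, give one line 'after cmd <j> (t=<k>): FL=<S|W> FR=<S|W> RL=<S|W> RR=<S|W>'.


after cmd 1 (t=22): FL=S FR=S RL=W RR=W
after cmd 2 (t=31): FL=W FR=W RL=S RR=S
after cmd 3 (t=47): FL=W FR=W RL=S RR=S
after cmd 4 (t=61): FL=S FR=W RL=S RR=S
after cmd 5 (t=76): FL=S FR=W RL=S RR=S
after cmd 6 (t=77): FL=S FR=W RL=S RR=S
after cmd 7 (t=87): FL=S FR=S RL=W RR=W

start t=15: FL=W FR=W RL=S RR=S
cmd 1: advance +7 → t=22, phase=(0,3,13,14) → FL=S FR=S RL=W RR=W
cmd 2: advance +9 → t=31, phase=(9,12,6,7) → FL=W FR=W RL=S RR=S
cmd 3: advance +16 → t=47, phase=(9,12,6,7) → FL=W FR=W RL=S RR=S
cmd 4: advance +14 → t=61, phase=(7,10,4,5) → FL=S FR=W RL=S RR=S
cmd 5: advance +15 → t=76, phase=(6,9,3,4) → FL=S FR=W RL=S RR=S
cmd 6: advance +1 → t=77, phase=(7,10,4,5) → FL=S FR=W RL=S RR=S
cmd 7: advance +10 → t=87, phase=(1,4,14,15) → FL=S FR=S RL=W RR=W


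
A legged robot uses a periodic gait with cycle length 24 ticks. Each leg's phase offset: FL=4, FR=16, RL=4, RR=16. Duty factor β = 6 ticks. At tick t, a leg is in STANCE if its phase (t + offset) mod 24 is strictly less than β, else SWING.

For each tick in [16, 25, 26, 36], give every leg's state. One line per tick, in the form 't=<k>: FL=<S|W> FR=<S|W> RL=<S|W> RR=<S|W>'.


t=16: FL=W FR=W RL=W RR=W
t=25: FL=S FR=W RL=S RR=W
t=26: FL=W FR=W RL=W RR=W
t=36: FL=W FR=S RL=W RR=S

t=16: phase=(20,8,20,8) vs β=6 → FL=W FR=W RL=W RR=W
t=25: phase=(5,17,5,17) vs β=6 → FL=S FR=W RL=S RR=W
t=26: phase=(6,18,6,18) vs β=6 → FL=W FR=W RL=W RR=W
t=36: phase=(16,4,16,4) vs β=6 → FL=W FR=S RL=W RR=S


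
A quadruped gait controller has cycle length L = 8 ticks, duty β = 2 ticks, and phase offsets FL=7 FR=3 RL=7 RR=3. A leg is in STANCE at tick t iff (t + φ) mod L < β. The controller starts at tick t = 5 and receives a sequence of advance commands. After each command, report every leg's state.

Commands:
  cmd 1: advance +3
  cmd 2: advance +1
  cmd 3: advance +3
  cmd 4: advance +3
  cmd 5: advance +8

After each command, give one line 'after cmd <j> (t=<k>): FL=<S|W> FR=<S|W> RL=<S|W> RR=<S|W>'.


after cmd 1 (t=8): FL=W FR=W RL=W RR=W
after cmd 2 (t=9): FL=S FR=W RL=S RR=W
after cmd 3 (t=12): FL=W FR=W RL=W RR=W
after cmd 4 (t=15): FL=W FR=W RL=W RR=W
after cmd 5 (t=23): FL=W FR=W RL=W RR=W

start t=5: FL=W FR=S RL=W RR=S
cmd 1: advance +3 → t=8, phase=(7,3,7,3) → FL=W FR=W RL=W RR=W
cmd 2: advance +1 → t=9, phase=(0,4,0,4) → FL=S FR=W RL=S RR=W
cmd 3: advance +3 → t=12, phase=(3,7,3,7) → FL=W FR=W RL=W RR=W
cmd 4: advance +3 → t=15, phase=(6,2,6,2) → FL=W FR=W RL=W RR=W
cmd 5: advance +8 → t=23, phase=(6,2,6,2) → FL=W FR=W RL=W RR=W


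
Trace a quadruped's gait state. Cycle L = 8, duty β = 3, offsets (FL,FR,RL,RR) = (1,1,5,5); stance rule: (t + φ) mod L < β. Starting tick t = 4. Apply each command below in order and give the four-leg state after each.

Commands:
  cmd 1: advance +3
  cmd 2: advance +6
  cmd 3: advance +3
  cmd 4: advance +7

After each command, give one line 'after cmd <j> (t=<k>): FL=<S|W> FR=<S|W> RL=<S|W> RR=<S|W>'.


start t=4: FL=W FR=W RL=S RR=S
cmd 1: advance +3 → t=7, phase=(0,0,4,4) → FL=S FR=S RL=W RR=W
cmd 2: advance +6 → t=13, phase=(6,6,2,2) → FL=W FR=W RL=S RR=S
cmd 3: advance +3 → t=16, phase=(1,1,5,5) → FL=S FR=S RL=W RR=W
cmd 4: advance +7 → t=23, phase=(0,0,4,4) → FL=S FR=S RL=W RR=W

after cmd 1 (t=7): FL=S FR=S RL=W RR=W
after cmd 2 (t=13): FL=W FR=W RL=S RR=S
after cmd 3 (t=16): FL=S FR=S RL=W RR=W
after cmd 4 (t=23): FL=S FR=S RL=W RR=W


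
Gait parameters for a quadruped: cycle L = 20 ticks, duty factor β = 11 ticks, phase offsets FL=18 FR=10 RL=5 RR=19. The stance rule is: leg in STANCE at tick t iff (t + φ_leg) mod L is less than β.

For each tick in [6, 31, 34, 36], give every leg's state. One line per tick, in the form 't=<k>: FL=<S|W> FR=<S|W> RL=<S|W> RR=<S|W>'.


t=6: phase=(4,16,11,5) vs β=11 → FL=S FR=W RL=W RR=S
t=31: phase=(9,1,16,10) vs β=11 → FL=S FR=S RL=W RR=S
t=34: phase=(12,4,19,13) vs β=11 → FL=W FR=S RL=W RR=W
t=36: phase=(14,6,1,15) vs β=11 → FL=W FR=S RL=S RR=W

t=6: FL=S FR=W RL=W RR=S
t=31: FL=S FR=S RL=W RR=S
t=34: FL=W FR=S RL=W RR=W
t=36: FL=W FR=S RL=S RR=W


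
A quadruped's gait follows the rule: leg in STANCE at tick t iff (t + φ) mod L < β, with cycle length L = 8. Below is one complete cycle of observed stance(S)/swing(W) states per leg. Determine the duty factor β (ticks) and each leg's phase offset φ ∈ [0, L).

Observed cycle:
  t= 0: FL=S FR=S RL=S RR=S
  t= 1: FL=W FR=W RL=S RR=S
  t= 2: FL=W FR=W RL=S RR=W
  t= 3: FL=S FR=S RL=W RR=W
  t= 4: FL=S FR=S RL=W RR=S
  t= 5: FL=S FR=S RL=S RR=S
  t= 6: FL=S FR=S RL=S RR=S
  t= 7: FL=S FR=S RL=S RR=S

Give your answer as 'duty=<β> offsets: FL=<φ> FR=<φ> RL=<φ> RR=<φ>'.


duty=6 offsets: FL=5 FR=5 RL=3 RR=4

duty β = stance ticks per leg = 6
FL: stance ticks = 6; W→S at t=3 → φ=5
FR: stance ticks = 6; W→S at t=3 → φ=5
RL: stance ticks = 6; W→S at t=5 → φ=3
RR: stance ticks = 6; W→S at t=4 → φ=4


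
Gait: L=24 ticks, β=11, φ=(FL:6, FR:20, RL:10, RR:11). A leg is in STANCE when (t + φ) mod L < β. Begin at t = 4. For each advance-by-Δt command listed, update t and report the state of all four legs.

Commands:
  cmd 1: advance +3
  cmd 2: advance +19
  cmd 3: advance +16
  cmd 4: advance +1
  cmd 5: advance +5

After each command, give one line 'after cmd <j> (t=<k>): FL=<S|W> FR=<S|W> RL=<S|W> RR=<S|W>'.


start t=4: FL=S FR=S RL=W RR=W
cmd 1: advance +3 → t=7, phase=(13,3,17,18) → FL=W FR=S RL=W RR=W
cmd 2: advance +19 → t=26, phase=(8,22,12,13) → FL=S FR=W RL=W RR=W
cmd 3: advance +16 → t=42, phase=(0,14,4,5) → FL=S FR=W RL=S RR=S
cmd 4: advance +1 → t=43, phase=(1,15,5,6) → FL=S FR=W RL=S RR=S
cmd 5: advance +5 → t=48, phase=(6,20,10,11) → FL=S FR=W RL=S RR=W

after cmd 1 (t=7): FL=W FR=S RL=W RR=W
after cmd 2 (t=26): FL=S FR=W RL=W RR=W
after cmd 3 (t=42): FL=S FR=W RL=S RR=S
after cmd 4 (t=43): FL=S FR=W RL=S RR=S
after cmd 5 (t=48): FL=S FR=W RL=S RR=W


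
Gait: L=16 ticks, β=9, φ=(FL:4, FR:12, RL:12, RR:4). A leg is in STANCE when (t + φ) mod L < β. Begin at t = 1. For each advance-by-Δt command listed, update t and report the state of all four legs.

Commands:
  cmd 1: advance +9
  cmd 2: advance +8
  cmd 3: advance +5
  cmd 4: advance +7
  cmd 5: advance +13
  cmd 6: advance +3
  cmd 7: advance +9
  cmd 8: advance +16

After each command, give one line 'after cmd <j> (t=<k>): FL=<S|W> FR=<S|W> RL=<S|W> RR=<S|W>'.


after cmd 1 (t=10): FL=W FR=S RL=S RR=W
after cmd 2 (t=18): FL=S FR=W RL=W RR=S
after cmd 3 (t=23): FL=W FR=S RL=S RR=W
after cmd 4 (t=30): FL=S FR=W RL=W RR=S
after cmd 5 (t=43): FL=W FR=S RL=S RR=W
after cmd 6 (t=46): FL=S FR=W RL=W RR=S
after cmd 7 (t=55): FL=W FR=S RL=S RR=W
after cmd 8 (t=71): FL=W FR=S RL=S RR=W

start t=1: FL=S FR=W RL=W RR=S
cmd 1: advance +9 → t=10, phase=(14,6,6,14) → FL=W FR=S RL=S RR=W
cmd 2: advance +8 → t=18, phase=(6,14,14,6) → FL=S FR=W RL=W RR=S
cmd 3: advance +5 → t=23, phase=(11,3,3,11) → FL=W FR=S RL=S RR=W
cmd 4: advance +7 → t=30, phase=(2,10,10,2) → FL=S FR=W RL=W RR=S
cmd 5: advance +13 → t=43, phase=(15,7,7,15) → FL=W FR=S RL=S RR=W
cmd 6: advance +3 → t=46, phase=(2,10,10,2) → FL=S FR=W RL=W RR=S
cmd 7: advance +9 → t=55, phase=(11,3,3,11) → FL=W FR=S RL=S RR=W
cmd 8: advance +16 → t=71, phase=(11,3,3,11) → FL=W FR=S RL=S RR=W


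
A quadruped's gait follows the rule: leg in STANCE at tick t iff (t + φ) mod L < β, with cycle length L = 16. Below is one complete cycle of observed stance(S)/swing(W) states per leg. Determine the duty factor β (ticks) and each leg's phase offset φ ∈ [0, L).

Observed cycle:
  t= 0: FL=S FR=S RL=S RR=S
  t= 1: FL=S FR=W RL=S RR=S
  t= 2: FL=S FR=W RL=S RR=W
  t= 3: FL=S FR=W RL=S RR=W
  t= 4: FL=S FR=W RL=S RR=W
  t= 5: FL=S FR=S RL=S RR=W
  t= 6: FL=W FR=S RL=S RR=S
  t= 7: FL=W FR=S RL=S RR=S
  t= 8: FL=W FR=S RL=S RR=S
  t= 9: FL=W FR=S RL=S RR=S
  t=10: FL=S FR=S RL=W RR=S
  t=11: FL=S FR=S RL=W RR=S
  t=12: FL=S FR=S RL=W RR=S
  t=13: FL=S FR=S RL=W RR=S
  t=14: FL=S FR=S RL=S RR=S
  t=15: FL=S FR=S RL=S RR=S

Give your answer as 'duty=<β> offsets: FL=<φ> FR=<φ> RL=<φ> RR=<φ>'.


duty=12 offsets: FL=6 FR=11 RL=2 RR=10

duty β = stance ticks per leg = 12
FL: stance ticks = 12; W→S at t=10 → φ=6
FR: stance ticks = 12; W→S at t=5 → φ=11
RL: stance ticks = 12; W→S at t=14 → φ=2
RR: stance ticks = 12; W→S at t=6 → φ=10


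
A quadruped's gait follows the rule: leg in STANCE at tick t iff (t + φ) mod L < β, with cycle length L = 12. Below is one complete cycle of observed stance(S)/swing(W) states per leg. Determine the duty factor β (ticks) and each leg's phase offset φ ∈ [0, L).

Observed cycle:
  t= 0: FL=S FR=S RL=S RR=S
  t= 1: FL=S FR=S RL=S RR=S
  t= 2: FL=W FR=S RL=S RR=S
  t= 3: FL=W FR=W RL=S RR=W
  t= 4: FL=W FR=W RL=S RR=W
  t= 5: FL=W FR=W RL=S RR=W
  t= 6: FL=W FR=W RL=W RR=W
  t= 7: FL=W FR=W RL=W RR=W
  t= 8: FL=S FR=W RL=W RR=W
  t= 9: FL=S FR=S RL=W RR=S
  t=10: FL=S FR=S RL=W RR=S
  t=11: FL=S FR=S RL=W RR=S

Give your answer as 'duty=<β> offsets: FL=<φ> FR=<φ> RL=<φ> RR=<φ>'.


duty β = stance ticks per leg = 6
FL: stance ticks = 6; W→S at t=8 → φ=4
FR: stance ticks = 6; W→S at t=9 → φ=3
RL: stance ticks = 6; W→S at t=0 → φ=0
RR: stance ticks = 6; W→S at t=9 → φ=3

duty=6 offsets: FL=4 FR=3 RL=0 RR=3


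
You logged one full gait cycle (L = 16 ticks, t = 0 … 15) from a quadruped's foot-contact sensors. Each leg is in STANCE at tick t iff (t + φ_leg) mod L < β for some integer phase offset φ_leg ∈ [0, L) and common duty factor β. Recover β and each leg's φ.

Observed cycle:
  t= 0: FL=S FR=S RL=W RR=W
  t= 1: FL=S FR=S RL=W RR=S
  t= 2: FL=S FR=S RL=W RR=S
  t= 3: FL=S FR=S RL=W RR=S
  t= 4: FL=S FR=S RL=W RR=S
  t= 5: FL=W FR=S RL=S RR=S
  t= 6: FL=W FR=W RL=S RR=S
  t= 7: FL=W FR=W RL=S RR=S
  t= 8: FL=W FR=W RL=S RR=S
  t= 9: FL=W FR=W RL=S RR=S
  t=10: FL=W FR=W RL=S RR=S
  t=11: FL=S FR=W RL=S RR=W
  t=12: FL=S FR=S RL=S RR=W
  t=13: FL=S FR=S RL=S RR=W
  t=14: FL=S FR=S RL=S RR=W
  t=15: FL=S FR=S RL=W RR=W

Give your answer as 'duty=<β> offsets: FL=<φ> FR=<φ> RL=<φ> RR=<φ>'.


duty β = stance ticks per leg = 10
FL: stance ticks = 10; W→S at t=11 → φ=5
FR: stance ticks = 10; W→S at t=12 → φ=4
RL: stance ticks = 10; W→S at t=5 → φ=11
RR: stance ticks = 10; W→S at t=1 → φ=15

duty=10 offsets: FL=5 FR=4 RL=11 RR=15


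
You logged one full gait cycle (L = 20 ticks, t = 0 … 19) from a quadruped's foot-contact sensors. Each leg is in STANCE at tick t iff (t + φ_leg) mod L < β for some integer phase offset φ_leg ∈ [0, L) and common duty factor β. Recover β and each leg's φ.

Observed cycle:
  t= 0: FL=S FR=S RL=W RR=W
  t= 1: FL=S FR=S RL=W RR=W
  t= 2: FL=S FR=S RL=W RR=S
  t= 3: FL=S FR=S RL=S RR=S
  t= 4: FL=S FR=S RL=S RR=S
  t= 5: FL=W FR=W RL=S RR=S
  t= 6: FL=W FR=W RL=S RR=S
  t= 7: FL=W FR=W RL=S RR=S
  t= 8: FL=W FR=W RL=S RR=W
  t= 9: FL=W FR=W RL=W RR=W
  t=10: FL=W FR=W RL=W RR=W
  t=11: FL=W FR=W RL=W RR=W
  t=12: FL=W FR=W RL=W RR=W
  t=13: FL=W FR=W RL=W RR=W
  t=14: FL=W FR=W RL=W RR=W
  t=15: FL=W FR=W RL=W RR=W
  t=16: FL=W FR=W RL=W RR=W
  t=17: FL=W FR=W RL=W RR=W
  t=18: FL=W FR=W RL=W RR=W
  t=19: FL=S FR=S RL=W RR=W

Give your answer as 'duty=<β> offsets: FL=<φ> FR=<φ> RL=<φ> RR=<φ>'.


duty=6 offsets: FL=1 FR=1 RL=17 RR=18

duty β = stance ticks per leg = 6
FL: stance ticks = 6; W→S at t=19 → φ=1
FR: stance ticks = 6; W→S at t=19 → φ=1
RL: stance ticks = 6; W→S at t=3 → φ=17
RR: stance ticks = 6; W→S at t=2 → φ=18


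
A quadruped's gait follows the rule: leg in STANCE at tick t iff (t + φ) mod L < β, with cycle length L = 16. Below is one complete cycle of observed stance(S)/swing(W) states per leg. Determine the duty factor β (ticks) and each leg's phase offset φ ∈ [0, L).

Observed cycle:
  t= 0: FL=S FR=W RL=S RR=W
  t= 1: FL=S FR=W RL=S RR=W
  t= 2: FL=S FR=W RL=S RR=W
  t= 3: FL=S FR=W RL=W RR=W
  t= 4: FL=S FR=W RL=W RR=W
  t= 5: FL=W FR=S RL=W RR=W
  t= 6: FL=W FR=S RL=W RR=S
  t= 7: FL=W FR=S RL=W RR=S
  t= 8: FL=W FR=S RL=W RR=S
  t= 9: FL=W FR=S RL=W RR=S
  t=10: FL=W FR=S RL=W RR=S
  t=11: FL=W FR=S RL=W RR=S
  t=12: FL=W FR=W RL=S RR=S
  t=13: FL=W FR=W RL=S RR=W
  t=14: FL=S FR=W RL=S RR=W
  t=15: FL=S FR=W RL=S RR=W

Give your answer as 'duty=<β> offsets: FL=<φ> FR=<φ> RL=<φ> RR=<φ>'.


duty β = stance ticks per leg = 7
FL: stance ticks = 7; W→S at t=14 → φ=2
FR: stance ticks = 7; W→S at t=5 → φ=11
RL: stance ticks = 7; W→S at t=12 → φ=4
RR: stance ticks = 7; W→S at t=6 → φ=10

duty=7 offsets: FL=2 FR=11 RL=4 RR=10


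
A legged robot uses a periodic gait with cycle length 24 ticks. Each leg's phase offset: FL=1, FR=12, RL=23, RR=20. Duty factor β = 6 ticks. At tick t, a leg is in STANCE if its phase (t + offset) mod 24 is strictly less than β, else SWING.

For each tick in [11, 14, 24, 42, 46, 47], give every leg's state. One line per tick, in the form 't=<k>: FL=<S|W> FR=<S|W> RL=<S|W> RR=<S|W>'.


t=11: FL=W FR=W RL=W RR=W
t=14: FL=W FR=S RL=W RR=W
t=24: FL=S FR=W RL=W RR=W
t=42: FL=W FR=W RL=W RR=W
t=46: FL=W FR=W RL=W RR=W
t=47: FL=S FR=W RL=W RR=W

t=11: phase=(12,23,10,7) vs β=6 → FL=W FR=W RL=W RR=W
t=14: phase=(15,2,13,10) vs β=6 → FL=W FR=S RL=W RR=W
t=24: phase=(1,12,23,20) vs β=6 → FL=S FR=W RL=W RR=W
t=42: phase=(19,6,17,14) vs β=6 → FL=W FR=W RL=W RR=W
t=46: phase=(23,10,21,18) vs β=6 → FL=W FR=W RL=W RR=W
t=47: phase=(0,11,22,19) vs β=6 → FL=S FR=W RL=W RR=W


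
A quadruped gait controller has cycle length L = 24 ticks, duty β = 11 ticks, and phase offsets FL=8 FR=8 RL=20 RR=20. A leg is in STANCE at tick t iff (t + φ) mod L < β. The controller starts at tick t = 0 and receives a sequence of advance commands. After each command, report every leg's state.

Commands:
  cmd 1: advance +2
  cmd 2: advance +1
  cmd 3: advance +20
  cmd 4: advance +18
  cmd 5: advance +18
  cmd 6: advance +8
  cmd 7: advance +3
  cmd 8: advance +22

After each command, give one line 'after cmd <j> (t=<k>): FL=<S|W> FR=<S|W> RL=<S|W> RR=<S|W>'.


start t=0: FL=S FR=S RL=W RR=W
cmd 1: advance +2 → t=2, phase=(10,10,22,22) → FL=S FR=S RL=W RR=W
cmd 2: advance +1 → t=3, phase=(11,11,23,23) → FL=W FR=W RL=W RR=W
cmd 3: advance +20 → t=23, phase=(7,7,19,19) → FL=S FR=S RL=W RR=W
cmd 4: advance +18 → t=41, phase=(1,1,13,13) → FL=S FR=S RL=W RR=W
cmd 5: advance +18 → t=59, phase=(19,19,7,7) → FL=W FR=W RL=S RR=S
cmd 6: advance +8 → t=67, phase=(3,3,15,15) → FL=S FR=S RL=W RR=W
cmd 7: advance +3 → t=70, phase=(6,6,18,18) → FL=S FR=S RL=W RR=W
cmd 8: advance +22 → t=92, phase=(4,4,16,16) → FL=S FR=S RL=W RR=W

after cmd 1 (t=2): FL=S FR=S RL=W RR=W
after cmd 2 (t=3): FL=W FR=W RL=W RR=W
after cmd 3 (t=23): FL=S FR=S RL=W RR=W
after cmd 4 (t=41): FL=S FR=S RL=W RR=W
after cmd 5 (t=59): FL=W FR=W RL=S RR=S
after cmd 6 (t=67): FL=S FR=S RL=W RR=W
after cmd 7 (t=70): FL=S FR=S RL=W RR=W
after cmd 8 (t=92): FL=S FR=S RL=W RR=W
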